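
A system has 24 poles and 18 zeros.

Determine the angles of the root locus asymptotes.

n - m = 24 - 18 = 6. Angles: θk = (2k + 1)·180°/6 = 30°, 90°, 150°, 210°, 270°, 330°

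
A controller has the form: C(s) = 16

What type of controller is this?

This is a Proportional (P) controller.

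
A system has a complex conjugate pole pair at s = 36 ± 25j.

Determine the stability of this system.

Real part of poles is 36 (> 0, right half-plane). Unstable.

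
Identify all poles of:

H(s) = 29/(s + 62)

Pole is where denominator = 0: s + 62 = 0, so s = -62.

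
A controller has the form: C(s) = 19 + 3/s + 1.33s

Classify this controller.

This is a Proportional-Integral-Derivative (PID) controller.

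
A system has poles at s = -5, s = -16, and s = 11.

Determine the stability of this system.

Pole(s) at s = 11 are not in the left half-plane. System is unstable.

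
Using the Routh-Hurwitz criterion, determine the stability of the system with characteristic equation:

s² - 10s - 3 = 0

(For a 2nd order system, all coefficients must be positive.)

Coefficients: 1, -10, -3. b=-10, c=-3 not positive, so system is unstable.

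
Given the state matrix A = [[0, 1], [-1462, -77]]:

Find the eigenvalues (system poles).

det(A - λI) = λ² - (-77)λ + 1462 = (λ - (-43))(λ - (-34)). Eigenvalues: -43, -34.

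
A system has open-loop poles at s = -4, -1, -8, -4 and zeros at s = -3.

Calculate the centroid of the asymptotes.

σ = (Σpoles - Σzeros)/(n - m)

σ = (Σpoles - Σzeros)/(n - m) = (-17 - (-3))/(4 - 1) = -14/3 = -4.67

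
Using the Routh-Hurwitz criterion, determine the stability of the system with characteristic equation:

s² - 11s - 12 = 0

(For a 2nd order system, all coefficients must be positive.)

Coefficients: 1, -11, -12. b=-11, c=-12 not positive, so system is unstable.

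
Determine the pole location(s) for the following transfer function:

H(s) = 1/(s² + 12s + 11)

Discriminant = 12² - 4×1×11 = 144 - 44 = 100 > 0, so two distinct real poles. Using quadratic formula: s = (-12 ± √100)/(2×1) = (-12 ± √100)/2, with √100 = 10. s₁ = -2/2 = -1, s₂ = -22/2 = -11. Poles: s₁ = -1, s₂ = -11.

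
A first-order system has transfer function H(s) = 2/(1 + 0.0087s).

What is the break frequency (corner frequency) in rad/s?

Corner frequency = 1/τ = 1/0.0087 = 114.943 rad/s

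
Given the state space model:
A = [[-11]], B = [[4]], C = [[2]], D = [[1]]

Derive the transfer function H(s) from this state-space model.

(sI - A)⁻¹ = 1/(s + 11). H(s) = 2×4/(s + 11) + 1 = (s + 19)/(s + 11).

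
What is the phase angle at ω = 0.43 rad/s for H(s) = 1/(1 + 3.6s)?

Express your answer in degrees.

Phase = -arctan(ωτ) = -arctan(0.43 × 3.6) = -57.1°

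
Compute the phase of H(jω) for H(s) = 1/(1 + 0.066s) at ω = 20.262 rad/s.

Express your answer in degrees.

Phase = -arctan(ωτ) = -arctan(20.262 × 0.066) = -53.2°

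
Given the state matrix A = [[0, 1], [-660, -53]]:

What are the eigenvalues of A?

det(A - λI) = λ² - (-53)λ + 660 = (λ - (-20))(λ - (-33)). Eigenvalues: -20, -33.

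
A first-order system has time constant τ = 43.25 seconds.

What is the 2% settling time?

For first-order system, 2% settling time ≈ 4τ = 4 × 43.25 = 173.0 s.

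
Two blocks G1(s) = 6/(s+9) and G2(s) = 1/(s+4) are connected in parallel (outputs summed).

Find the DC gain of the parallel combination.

Parallel: G_eq = G1 + G2. DC gain = G1(0) + G2(0) = 6/9 + 1/4 = 0.6667 + 0.25 = 0.9167.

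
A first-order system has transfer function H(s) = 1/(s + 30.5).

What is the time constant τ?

For H(s) = 1/(s + 1/τ), the pole is at -1/τ = -30.5, so τ = 1/30.5 = 0.0328 s.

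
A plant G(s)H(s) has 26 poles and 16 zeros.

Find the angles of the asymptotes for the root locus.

n - m = 26 - 16 = 10. Angles: θk = (2k + 1)·180°/10 = 18°, 54°, 90°, 126°, 162°, 198°, 234°, 270°, 306°, 342°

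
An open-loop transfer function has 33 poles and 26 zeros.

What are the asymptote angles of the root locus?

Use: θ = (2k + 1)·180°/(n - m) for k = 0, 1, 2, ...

n - m = 33 - 26 = 7. Angles: θk = (2k + 1)·180°/7 = 25.71°, 77.14°, 128.57°, 180°, 231.43°, 282.86°, 334.29°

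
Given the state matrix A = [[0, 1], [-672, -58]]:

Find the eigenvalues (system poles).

det(A - λI) = λ² - (-58)λ + 672 = (λ - (-42))(λ - (-16)). Eigenvalues: -42, -16.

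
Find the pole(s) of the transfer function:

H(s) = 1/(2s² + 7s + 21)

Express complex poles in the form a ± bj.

Discriminant = 7² - 4×2×21 = 49 - 168 = -119 < 0, so the poles are a complex conjugate pair s = (-7 ± j√119)/(2×2). Real part = -7/(2×2) = -7/4 = -1.75; imaginary part = ±√119/(2×2) ≈ 2.7272. Poles: s = -1.75 ± 2.7272j.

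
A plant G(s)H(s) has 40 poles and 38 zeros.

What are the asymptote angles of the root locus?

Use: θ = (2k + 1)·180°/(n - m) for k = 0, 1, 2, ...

n - m = 40 - 38 = 2. Angles: θk = (2k + 1)·180°/2 = 90°, 270°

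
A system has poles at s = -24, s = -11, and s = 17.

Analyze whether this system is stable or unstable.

Pole(s) at s = 17 are not in the left half-plane. System is unstable.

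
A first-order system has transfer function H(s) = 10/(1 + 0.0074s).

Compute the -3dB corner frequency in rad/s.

Corner frequency = 1/τ = 1/0.0074 = 135.135 rad/s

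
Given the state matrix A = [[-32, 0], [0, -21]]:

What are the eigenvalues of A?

For diagonal matrix, eigenvalues are diagonal entries: λ₁ = -32, λ₂ = -21.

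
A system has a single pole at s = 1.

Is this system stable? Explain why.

Pole at s = 1 is in the right half-plane. Unstable.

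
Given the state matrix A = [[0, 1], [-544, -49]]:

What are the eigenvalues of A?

det(A - λI) = λ² - (-49)λ + 544 = (λ - (-32))(λ - (-17)). Eigenvalues: -32, -17.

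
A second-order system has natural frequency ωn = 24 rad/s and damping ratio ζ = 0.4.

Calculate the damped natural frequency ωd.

ωd = ωn√(1 - ζ²) = 24√(1 - 0.4²) = 22.0 rad/s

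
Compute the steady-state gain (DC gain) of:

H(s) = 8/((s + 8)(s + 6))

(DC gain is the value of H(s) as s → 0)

DC gain = H(0) = 8/(8 × 6) = 8/48 = 0.1667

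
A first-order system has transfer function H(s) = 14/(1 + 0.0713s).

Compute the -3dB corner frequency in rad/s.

Corner frequency = 1/τ = 1/0.0713 = 14.025 rad/s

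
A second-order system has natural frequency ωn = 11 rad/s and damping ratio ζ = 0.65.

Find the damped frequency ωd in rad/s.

ωd = ωn√(1 - ζ²) = 11√(1 - 0.65²) = 8.36 rad/s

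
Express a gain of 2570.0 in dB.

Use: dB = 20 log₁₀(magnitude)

dB = 20 log₁₀(2570.0) = 68.2 dB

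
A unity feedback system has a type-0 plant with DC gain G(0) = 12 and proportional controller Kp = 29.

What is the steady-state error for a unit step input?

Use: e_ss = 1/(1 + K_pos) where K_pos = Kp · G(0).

K_pos = Kp · G(0) = 29 × 12 = 348. e_ss = 1/(1 + 348) = 0.0029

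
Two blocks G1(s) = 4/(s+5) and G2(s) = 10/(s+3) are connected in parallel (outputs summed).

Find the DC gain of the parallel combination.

Parallel: G_eq = G1 + G2. DC gain = G1(0) + G2(0) = 4/5 + 10/3 = 0.8 + 3.3333 = 4.1333.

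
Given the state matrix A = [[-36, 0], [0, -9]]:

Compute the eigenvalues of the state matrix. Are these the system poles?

For diagonal matrix, eigenvalues are diagonal entries: λ₁ = -36, λ₂ = -9. Eigenvalues of A = system poles.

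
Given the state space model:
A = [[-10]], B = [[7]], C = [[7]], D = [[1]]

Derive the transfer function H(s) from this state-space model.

(sI - A)⁻¹ = 1/(s + 10). H(s) = 7×7/(s + 10) + 1 = (s + 59)/(s + 10).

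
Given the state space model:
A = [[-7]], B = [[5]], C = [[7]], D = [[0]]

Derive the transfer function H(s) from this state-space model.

(sI - A)⁻¹ = 1/(s + 7). H(s) = 7 × 5/(s + 7) + 0 = 35/(s + 7).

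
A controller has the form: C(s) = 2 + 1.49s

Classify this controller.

This is a Proportional-Derivative (PD) controller.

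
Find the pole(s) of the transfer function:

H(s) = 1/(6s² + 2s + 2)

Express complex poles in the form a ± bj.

Discriminant = 2² - 4×6×2 = 4 - 48 = -44 < 0, so the poles are a complex conjugate pair s = (-2 ± j√44)/(2×6). Real part = -2/(2×6) = -2/12 ≈ -0.1667; imaginary part = ±√44/(2×6) ≈ 0.5528. Poles: s = -0.1667 ± 0.5528j.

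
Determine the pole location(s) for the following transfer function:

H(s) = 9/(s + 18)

Pole is where denominator = 0: s + 18 = 0, so s = -18.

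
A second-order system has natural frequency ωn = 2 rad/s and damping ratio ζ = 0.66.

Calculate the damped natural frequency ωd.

ωd = ωn√(1 - ζ²) = 2√(1 - 0.66²) = 1.5 rad/s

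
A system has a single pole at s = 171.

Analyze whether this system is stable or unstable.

Pole at s = 171 is in the right half-plane. Unstable.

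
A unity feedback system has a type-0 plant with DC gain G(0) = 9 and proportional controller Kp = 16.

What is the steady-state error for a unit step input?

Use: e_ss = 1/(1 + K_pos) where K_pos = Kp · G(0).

K_pos = Kp · G(0) = 16 × 9 = 144. e_ss = 1/(1 + 144) = 0.0069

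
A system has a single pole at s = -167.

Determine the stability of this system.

Pole at s = -167 is in the left half-plane. Stable.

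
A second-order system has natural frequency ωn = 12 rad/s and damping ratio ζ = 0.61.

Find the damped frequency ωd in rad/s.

ωd = ωn√(1 - ζ²) = 12√(1 - 0.61²) = 9.51 rad/s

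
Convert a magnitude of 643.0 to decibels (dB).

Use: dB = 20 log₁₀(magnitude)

dB = 20 log₁₀(643.0) = 56.2 dB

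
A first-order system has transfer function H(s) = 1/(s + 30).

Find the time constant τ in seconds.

For H(s) = 1/(s + 1/τ), the pole is at -1/τ = -30, so τ = 1/30 = 0.0333 s.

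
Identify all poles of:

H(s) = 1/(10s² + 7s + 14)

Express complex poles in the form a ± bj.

Discriminant = 7² - 4×10×14 = 49 - 560 = -511 < 0, so the poles are a complex conjugate pair s = (-7 ± j√511)/(2×10). Real part = -7/(2×10) = -7/20 = -0.35; imaginary part = ±√511/(2×10) ≈ 1.1303. Poles: s = -0.35 ± 1.1303j.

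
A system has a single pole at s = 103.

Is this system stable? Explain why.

Pole at s = 103 is in the right half-plane. Unstable.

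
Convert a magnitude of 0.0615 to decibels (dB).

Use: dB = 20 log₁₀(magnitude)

dB = 20 log₁₀(0.0615) = -24.2 dB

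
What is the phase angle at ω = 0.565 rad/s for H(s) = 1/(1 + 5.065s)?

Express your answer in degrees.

Phase = -arctan(ωτ) = -arctan(0.565 × 5.065) = -70.7°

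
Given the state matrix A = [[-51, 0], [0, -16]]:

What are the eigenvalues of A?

For diagonal matrix, eigenvalues are diagonal entries: λ₁ = -51, λ₂ = -16.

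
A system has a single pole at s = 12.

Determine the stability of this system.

Pole at s = 12 is in the right half-plane. Unstable.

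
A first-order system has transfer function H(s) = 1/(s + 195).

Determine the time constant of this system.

For H(s) = 1/(s + 1/τ), the pole is at -1/τ = -195, so τ = 1/195 = 0.0051 s.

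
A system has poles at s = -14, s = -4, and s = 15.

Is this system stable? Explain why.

Pole(s) at s = 15 are not in the left half-plane. System is unstable.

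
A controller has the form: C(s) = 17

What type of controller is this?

This is a Proportional (P) controller.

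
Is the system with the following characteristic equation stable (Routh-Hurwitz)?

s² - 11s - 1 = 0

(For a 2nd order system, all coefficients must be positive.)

Coefficients: 1, -11, -1. b=-11, c=-1 not positive, so system is unstable.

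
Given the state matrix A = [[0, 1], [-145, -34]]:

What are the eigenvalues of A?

det(A - λI) = λ² - (-34)λ + 145 = (λ - (-5))(λ - (-29)). Eigenvalues: -5, -29.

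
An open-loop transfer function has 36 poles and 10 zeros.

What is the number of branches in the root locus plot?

Root locus has n branches where n = number of poles = 36.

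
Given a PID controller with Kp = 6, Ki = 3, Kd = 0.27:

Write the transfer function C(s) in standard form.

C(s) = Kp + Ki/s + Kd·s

Substituting values: C(s) = 6 + 3/s + 0.27s = (0.27s² + 6s + 3)/s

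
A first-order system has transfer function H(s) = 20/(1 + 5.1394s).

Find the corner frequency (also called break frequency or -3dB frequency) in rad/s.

Corner frequency = 1/τ = 1/5.1394 = 0.195 rad/s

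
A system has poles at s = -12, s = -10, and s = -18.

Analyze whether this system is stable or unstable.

All poles are in the left half-plane. System is stable.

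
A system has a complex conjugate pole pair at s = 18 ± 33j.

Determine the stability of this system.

Real part of poles is 18 (> 0, right half-plane). Unstable.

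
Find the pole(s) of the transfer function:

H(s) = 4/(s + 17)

Pole is where denominator = 0: s + 17 = 0, so s = -17.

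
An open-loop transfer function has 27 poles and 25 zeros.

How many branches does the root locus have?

Root locus has n branches where n = number of poles = 27.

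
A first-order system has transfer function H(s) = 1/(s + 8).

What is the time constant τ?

For H(s) = 1/(s + 1/τ), the pole is at -1/τ = -8, so τ = 1/8 = 0.125 s.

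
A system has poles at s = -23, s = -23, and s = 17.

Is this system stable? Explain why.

Pole(s) at s = 17 are not in the left half-plane. System is unstable.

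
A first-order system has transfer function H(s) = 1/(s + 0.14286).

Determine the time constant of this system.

For H(s) = 1/(s + 1/τ), the pole is at -1/τ = -0.14286, so τ = 1/0.14286 = 7 s.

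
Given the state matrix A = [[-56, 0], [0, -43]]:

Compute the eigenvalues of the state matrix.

For diagonal matrix, eigenvalues are diagonal entries: λ₁ = -56, λ₂ = -43.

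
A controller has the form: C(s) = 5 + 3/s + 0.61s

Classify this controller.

This is a Proportional-Integral-Derivative (PID) controller.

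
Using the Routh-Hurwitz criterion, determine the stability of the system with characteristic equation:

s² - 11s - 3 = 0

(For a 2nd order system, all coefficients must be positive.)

Coefficients: 1, -11, -3. b=-11, c=-3 not positive, so system is unstable.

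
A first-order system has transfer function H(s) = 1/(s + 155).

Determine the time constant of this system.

For H(s) = 1/(s + 1/τ), the pole is at -1/τ = -155, so τ = 1/155 = 0.0065 s.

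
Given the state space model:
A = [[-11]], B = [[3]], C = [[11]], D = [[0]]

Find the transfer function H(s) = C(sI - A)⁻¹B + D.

(sI - A)⁻¹ = 1/(s + 11). H(s) = 11 × 3/(s + 11) + 0 = 33/(s + 11).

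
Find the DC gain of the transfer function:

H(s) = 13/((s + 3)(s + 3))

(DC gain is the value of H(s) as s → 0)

DC gain = H(0) = 13/(3 × 3) = 13/9 = 1.4444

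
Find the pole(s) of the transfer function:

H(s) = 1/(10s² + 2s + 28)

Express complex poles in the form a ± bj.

Discriminant = 2² - 4×10×28 = 4 - 1120 = -1116 < 0, so the poles are a complex conjugate pair s = (-2 ± j√1116)/(2×10). Real part = -2/(2×10) = -2/20 = -0.1; imaginary part = ±√1116/(2×10) ≈ 1.6703. Poles: s = -0.1 ± 1.6703j.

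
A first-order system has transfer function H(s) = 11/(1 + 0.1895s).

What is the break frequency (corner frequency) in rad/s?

Corner frequency = 1/τ = 1/0.1895 = 5.277 rad/s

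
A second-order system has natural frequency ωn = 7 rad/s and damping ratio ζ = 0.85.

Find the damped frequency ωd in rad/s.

ωd = ωn√(1 - ζ²) = 7√(1 - 0.85²) = 3.69 rad/s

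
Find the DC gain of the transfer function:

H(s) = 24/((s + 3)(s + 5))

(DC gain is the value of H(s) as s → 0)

DC gain = H(0) = 24/(3 × 5) = 24/15 = 1.6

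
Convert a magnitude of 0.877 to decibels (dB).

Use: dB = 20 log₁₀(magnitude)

dB = 20 log₁₀(0.877) = -1.1 dB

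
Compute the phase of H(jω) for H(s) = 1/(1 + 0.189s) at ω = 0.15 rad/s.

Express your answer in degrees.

Phase = -arctan(ωτ) = -arctan(0.15 × 0.189) = -1.6°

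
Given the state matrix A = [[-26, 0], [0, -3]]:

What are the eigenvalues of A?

For diagonal matrix, eigenvalues are diagonal entries: λ₁ = -26, λ₂ = -3.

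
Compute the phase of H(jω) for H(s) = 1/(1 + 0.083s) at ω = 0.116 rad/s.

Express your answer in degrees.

Phase = -arctan(ωτ) = -arctan(0.116 × 0.083) = -0.6°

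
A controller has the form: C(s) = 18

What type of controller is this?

This is a Proportional (P) controller.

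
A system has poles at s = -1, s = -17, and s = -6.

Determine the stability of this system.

All poles are in the left half-plane. System is stable.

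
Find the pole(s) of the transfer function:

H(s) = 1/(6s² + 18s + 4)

Discriminant = 18² - 4×6×4 = 324 - 96 = 228 > 0, so two distinct real poles. Using quadratic formula: s = (-18 ± √228)/(2×6) = (-18 ± √228)/12, with √228 ≈ 15.0997. s₁ ≈ -0.2417, s₂ ≈ -2.7583. Poles: s₁ = -0.2417, s₂ = -2.7583.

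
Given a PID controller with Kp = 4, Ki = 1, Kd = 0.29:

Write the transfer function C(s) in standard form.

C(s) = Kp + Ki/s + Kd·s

Substituting values: C(s) = 4 + 1/s + 0.29s = (0.29s² + 4s + 1)/s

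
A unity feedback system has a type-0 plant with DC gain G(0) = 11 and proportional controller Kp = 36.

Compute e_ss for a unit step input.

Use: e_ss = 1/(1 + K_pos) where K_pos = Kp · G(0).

K_pos = Kp · G(0) = 36 × 11 = 396. e_ss = 1/(1 + 396) = 0.0025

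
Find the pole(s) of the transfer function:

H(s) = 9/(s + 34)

Pole is where denominator = 0: s + 34 = 0, so s = -34.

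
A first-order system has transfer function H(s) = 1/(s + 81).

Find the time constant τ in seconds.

For H(s) = 1/(s + 1/τ), the pole is at -1/τ = -81, so τ = 1/81 = 0.0123 s.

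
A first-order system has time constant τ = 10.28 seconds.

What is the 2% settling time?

For first-order system, 2% settling time ≈ 4τ = 4 × 10.28 = 41.12 s.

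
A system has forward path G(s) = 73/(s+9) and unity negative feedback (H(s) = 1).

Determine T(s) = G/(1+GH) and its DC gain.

T(s) = G/(1+GH) = [73/(s+9)] / [1 + 73/(s+9)] = 73/(s+9+73) = 73/(s+82). DC gain = 73/82 = 0.8902.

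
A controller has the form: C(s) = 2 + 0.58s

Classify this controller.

This is a Proportional-Derivative (PD) controller.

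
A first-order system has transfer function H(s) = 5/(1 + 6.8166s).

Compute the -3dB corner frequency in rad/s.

Corner frequency = 1/τ = 1/6.8166 = 0.147 rad/s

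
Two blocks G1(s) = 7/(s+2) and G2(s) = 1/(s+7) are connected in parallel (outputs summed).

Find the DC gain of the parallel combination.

Parallel: G_eq = G1 + G2. DC gain = G1(0) + G2(0) = 7/2 + 1/7 = 3.5 + 0.1429 = 3.6429.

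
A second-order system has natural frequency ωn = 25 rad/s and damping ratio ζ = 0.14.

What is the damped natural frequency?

ωd = ωn√(1 - ζ²) = 25√(1 - 0.14²) = 24.75 rad/s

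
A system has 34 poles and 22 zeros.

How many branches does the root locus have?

Root locus has n branches where n = number of poles = 34.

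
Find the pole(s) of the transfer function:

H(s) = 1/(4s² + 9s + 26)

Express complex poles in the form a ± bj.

Discriminant = 9² - 4×4×26 = 81 - 416 = -335 < 0, so the poles are a complex conjugate pair s = (-9 ± j√335)/(2×4). Real part = -9/(2×4) = -9/8 = -1.125; imaginary part = ±√335/(2×4) ≈ 2.2879. Poles: s = -1.125 ± 2.2879j.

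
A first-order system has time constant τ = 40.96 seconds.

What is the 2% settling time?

For first-order system, 2% settling time ≈ 4τ = 4 × 40.96 = 163.84 s.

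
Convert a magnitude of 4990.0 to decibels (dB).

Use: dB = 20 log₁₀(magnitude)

dB = 20 log₁₀(4990.0) = 74.0 dB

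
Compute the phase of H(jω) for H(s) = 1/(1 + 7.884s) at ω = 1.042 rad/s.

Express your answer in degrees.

Phase = -arctan(ωτ) = -arctan(1.042 × 7.884) = -83.1°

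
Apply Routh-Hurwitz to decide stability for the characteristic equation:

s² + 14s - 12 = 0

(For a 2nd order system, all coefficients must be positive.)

Coefficients: 1, 14, -12. c=-12 not positive, so system is unstable.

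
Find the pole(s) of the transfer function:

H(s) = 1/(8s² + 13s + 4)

Discriminant = 13² - 4×8×4 = 169 - 128 = 41 > 0, so two distinct real poles. Using quadratic formula: s = (-13 ± √41)/(2×8) = (-13 ± √41)/16, with √41 ≈ 6.4031. s₁ ≈ -0.4123, s₂ ≈ -1.2127. Poles: s₁ = -0.4123, s₂ = -1.2127.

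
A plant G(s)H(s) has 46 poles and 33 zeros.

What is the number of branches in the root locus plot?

Root locus has n branches where n = number of poles = 46.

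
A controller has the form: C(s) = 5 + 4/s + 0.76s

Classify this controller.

This is a Proportional-Integral-Derivative (PID) controller.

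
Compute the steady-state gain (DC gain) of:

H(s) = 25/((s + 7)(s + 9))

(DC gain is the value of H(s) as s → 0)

DC gain = H(0) = 25/(7 × 9) = 25/63 = 0.3968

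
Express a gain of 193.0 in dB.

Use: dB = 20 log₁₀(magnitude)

dB = 20 log₁₀(193.0) = 45.7 dB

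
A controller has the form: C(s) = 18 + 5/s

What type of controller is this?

This is a Proportional-Integral (PI) controller.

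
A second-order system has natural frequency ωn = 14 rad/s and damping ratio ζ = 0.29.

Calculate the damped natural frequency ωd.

ωd = ωn√(1 - ζ²) = 14√(1 - 0.29²) = 13.4 rad/s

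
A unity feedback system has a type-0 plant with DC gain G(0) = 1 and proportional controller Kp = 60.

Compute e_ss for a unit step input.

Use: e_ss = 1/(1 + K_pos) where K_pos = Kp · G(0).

K_pos = Kp · G(0) = 60 × 1 = 60. e_ss = 1/(1 + 60) = 0.0164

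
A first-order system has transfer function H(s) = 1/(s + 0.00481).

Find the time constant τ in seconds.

For H(s) = 1/(s + 1/τ), the pole is at -1/τ = -0.00481, so τ = 1/0.00481 = 207.9 s.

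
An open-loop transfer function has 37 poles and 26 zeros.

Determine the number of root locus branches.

Root locus has n branches where n = number of poles = 37.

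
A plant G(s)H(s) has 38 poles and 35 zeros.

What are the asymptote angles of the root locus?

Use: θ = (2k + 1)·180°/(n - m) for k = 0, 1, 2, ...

n - m = 38 - 35 = 3. Angles: θk = (2k + 1)·180°/3 = 60°, 180°, 300°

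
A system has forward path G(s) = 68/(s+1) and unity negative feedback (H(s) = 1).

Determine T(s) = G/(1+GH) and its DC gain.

T(s) = G/(1+GH) = [68/(s+1)] / [1 + 68/(s+1)] = 68/(s+1+68) = 68/(s+69). DC gain = 68/69 = 0.9855.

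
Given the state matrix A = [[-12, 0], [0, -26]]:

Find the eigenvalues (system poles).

For diagonal matrix, eigenvalues are diagonal entries: λ₁ = -12, λ₂ = -26.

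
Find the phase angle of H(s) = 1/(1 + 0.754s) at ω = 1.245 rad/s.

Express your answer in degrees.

Phase = -arctan(ωτ) = -arctan(1.245 × 0.754) = -43.2°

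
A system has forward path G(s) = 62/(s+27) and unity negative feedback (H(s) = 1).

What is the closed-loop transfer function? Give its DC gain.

T(s) = G/(1+GH) = [62/(s+27)] / [1 + 62/(s+27)] = 62/(s+27+62) = 62/(s+89). DC gain = 62/89 = 0.6966.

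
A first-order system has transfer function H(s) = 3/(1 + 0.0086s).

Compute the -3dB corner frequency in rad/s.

Corner frequency = 1/τ = 1/0.0086 = 116.279 rad/s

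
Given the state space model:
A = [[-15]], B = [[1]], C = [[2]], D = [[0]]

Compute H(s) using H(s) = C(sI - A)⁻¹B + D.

(sI - A)⁻¹ = 1/(s + 15). H(s) = 2 × 1/(s + 15) + 0 = 2/(s + 15).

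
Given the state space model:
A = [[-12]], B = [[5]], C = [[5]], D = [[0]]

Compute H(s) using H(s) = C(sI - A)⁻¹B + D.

(sI - A)⁻¹ = 1/(s + 12). H(s) = 5 × 5/(s + 12) + 0 = 25/(s + 12).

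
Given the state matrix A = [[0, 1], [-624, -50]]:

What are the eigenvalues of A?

det(A - λI) = λ² - (-50)λ + 624 = (λ - (-24))(λ - (-26)). Eigenvalues: -24, -26.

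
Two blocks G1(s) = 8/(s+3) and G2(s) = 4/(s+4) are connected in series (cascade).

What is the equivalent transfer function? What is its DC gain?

Series: multiply transfer functions. G_eq = 8/(s+3) × 4/(s+4) = 32/((s+3)(s+4)). DC gain = 32/(3×4) = 2.6667.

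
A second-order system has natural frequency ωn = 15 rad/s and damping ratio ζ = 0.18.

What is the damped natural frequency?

ωd = ωn√(1 - ζ²) = 15√(1 - 0.18²) = 14.75 rad/s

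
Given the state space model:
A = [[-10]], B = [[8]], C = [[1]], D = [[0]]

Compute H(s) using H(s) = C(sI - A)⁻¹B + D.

(sI - A)⁻¹ = 1/(s + 10). H(s) = 1 × 8/(s + 10) + 0 = 8/(s + 10).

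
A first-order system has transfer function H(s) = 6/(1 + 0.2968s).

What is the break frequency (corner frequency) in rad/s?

Corner frequency = 1/τ = 1/0.2968 = 3.369 rad/s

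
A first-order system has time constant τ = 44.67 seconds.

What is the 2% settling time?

For first-order system, 2% settling time ≈ 4τ = 4 × 44.67 = 178.68 s.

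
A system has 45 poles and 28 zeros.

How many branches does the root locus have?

Root locus has n branches where n = number of poles = 45.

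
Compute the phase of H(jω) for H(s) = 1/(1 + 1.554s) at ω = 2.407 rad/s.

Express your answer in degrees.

Phase = -arctan(ωτ) = -arctan(2.407 × 1.554) = -75.0°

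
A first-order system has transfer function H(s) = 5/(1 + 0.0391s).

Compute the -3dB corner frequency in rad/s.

Corner frequency = 1/τ = 1/0.0391 = 25.575 rad/s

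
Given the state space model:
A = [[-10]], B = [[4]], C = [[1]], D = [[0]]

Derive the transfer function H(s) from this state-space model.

(sI - A)⁻¹ = 1/(s + 10). H(s) = 1 × 4/(s + 10) + 0 = 4/(s + 10).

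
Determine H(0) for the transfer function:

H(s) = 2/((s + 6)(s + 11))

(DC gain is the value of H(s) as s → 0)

DC gain = H(0) = 2/(6 × 11) = 2/66 = 0.0303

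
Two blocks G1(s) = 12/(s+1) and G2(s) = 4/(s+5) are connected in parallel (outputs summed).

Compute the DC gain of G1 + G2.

Parallel: G_eq = G1 + G2. DC gain = G1(0) + G2(0) = 12/1 + 4/5 = 12 + 0.8 = 12.8.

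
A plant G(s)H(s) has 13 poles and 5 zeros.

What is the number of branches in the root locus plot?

Root locus has n branches where n = number of poles = 13.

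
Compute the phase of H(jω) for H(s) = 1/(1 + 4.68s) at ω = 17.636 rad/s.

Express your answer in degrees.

Phase = -arctan(ωτ) = -arctan(17.636 × 4.68) = -89.3°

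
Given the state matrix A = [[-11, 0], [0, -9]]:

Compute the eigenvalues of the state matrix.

For diagonal matrix, eigenvalues are diagonal entries: λ₁ = -11, λ₂ = -9.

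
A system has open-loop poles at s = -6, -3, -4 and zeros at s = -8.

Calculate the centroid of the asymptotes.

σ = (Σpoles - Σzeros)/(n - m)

σ = (Σpoles - Σzeros)/(n - m) = (-13 - (-8))/(3 - 1) = -5/2 = -2.5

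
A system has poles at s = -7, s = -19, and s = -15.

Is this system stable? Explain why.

All poles are in the left half-plane. System is stable.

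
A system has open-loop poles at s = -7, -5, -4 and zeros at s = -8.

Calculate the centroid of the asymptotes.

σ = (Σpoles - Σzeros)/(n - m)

σ = (Σpoles - Σzeros)/(n - m) = (-16 - (-8))/(3 - 1) = -8/2 = -4.0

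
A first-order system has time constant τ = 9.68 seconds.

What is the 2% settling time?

For first-order system, 2% settling time ≈ 4τ = 4 × 9.68 = 38.72 s.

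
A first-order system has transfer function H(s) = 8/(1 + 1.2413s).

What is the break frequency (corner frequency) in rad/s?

Corner frequency = 1/τ = 1/1.2413 = 0.806 rad/s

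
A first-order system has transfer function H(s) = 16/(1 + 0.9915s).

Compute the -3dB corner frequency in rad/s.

Corner frequency = 1/τ = 1/0.9915 = 1.009 rad/s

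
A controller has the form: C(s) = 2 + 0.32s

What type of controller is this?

This is a Proportional-Derivative (PD) controller.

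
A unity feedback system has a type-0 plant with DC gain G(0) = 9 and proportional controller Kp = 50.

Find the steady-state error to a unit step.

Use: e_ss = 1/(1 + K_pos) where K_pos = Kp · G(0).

K_pos = Kp · G(0) = 50 × 9 = 450. e_ss = 1/(1 + 450) = 0.0022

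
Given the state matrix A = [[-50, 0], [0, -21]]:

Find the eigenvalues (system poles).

For diagonal matrix, eigenvalues are diagonal entries: λ₁ = -50, λ₂ = -21.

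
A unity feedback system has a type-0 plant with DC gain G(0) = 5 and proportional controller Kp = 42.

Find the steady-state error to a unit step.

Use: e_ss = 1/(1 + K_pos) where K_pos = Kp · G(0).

K_pos = Kp · G(0) = 42 × 5 = 210. e_ss = 1/(1 + 210) = 0.0047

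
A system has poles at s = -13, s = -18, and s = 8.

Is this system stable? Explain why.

Pole(s) at s = 8 are not in the left half-plane. System is unstable.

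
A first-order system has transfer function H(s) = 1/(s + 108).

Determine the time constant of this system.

For H(s) = 1/(s + 1/τ), the pole is at -1/τ = -108, so τ = 1/108 = 0.0093 s.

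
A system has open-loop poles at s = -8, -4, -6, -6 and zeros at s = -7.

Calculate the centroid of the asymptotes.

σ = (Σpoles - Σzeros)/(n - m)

σ = (Σpoles - Σzeros)/(n - m) = (-24 - (-7))/(4 - 1) = -17/3 = -5.67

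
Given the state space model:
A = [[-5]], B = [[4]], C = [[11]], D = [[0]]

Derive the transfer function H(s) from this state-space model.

(sI - A)⁻¹ = 1/(s + 5). H(s) = 11 × 4/(s + 5) + 0 = 44/(s + 5).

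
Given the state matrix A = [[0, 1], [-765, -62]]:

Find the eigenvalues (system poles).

det(A - λI) = λ² - (-62)λ + 765 = (λ - (-45))(λ - (-17)). Eigenvalues: -45, -17.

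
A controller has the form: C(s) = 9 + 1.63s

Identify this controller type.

This is a Proportional-Derivative (PD) controller.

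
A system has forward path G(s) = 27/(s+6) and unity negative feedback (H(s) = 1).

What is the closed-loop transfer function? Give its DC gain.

T(s) = G/(1+GH) = [27/(s+6)] / [1 + 27/(s+6)] = 27/(s+6+27) = 27/(s+33). DC gain = 27/33 = 0.8182.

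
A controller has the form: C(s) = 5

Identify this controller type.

This is a Proportional (P) controller.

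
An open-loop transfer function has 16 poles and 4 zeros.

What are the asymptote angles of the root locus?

n - m = 16 - 4 = 12. Angles: θk = (2k + 1)·180°/12 = 15°, 45°, 75°, 105°, 135°, 165°, 195°, 225°, 255°, 285°, 315°, 345°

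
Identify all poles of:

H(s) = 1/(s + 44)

Pole is where denominator = 0: s + 44 = 0, so s = -44.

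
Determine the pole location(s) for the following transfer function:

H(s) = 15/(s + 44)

Pole is where denominator = 0: s + 44 = 0, so s = -44.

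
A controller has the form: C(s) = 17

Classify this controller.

This is a Proportional (P) controller.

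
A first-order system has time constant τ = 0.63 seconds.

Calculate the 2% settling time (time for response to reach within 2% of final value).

For first-order system, 2% settling time ≈ 4τ = 4 × 0.63 = 2.52 s.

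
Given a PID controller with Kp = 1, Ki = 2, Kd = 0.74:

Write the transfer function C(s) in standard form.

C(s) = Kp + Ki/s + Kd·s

Substituting values: C(s) = 1 + 2/s + 0.74s = (0.74s² + s + 2)/s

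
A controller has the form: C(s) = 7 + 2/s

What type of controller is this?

This is a Proportional-Integral (PI) controller.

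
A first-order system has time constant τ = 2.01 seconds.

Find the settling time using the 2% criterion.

For first-order system, 2% settling time ≈ 4τ = 4 × 2.01 = 8.04 s.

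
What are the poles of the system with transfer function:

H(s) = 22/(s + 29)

Pole is where denominator = 0: s + 29 = 0, so s = -29.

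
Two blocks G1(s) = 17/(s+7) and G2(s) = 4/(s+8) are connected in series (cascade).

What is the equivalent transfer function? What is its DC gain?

Series: multiply transfer functions. G_eq = 17/(s+7) × 4/(s+8) = 68/((s+7)(s+8)). DC gain = 68/(7×8) = 1.2143.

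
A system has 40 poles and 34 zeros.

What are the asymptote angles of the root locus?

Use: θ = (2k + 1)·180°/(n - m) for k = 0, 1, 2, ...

n - m = 40 - 34 = 6. Angles: θk = (2k + 1)·180°/6 = 30°, 90°, 150°, 210°, 270°, 330°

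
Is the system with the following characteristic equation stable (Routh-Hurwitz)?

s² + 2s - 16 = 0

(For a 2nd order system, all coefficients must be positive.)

Coefficients: 1, 2, -16. c=-16 not positive, so system is unstable.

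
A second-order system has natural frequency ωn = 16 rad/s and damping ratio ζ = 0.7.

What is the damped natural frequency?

ωd = ωn√(1 - ζ²) = 16√(1 - 0.7²) = 11.43 rad/s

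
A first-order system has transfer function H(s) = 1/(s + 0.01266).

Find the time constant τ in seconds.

For H(s) = 1/(s + 1/τ), the pole is at -1/τ = -0.01266, so τ = 1/0.01266 = 78.99 s.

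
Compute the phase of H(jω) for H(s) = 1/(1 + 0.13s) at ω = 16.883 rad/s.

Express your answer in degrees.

Phase = -arctan(ωτ) = -arctan(16.883 × 0.13) = -65.5°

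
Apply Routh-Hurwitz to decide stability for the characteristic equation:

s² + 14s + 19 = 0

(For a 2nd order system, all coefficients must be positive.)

Coefficients: 1, 14, 19. All positive, so system is stable.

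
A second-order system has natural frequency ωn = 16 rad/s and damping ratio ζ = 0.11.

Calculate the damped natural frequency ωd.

ωd = ωn√(1 - ζ²) = 16√(1 - 0.11²) = 15.9 rad/s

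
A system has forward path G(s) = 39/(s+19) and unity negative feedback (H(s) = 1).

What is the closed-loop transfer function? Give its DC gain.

T(s) = G/(1+GH) = [39/(s+19)] / [1 + 39/(s+19)] = 39/(s+19+39) = 39/(s+58). DC gain = 39/58 = 0.6724.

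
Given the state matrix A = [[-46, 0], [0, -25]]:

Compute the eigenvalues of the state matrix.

For diagonal matrix, eigenvalues are diagonal entries: λ₁ = -46, λ₂ = -25.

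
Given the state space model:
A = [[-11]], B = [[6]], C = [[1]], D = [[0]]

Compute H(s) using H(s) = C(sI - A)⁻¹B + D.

(sI - A)⁻¹ = 1/(s + 11). H(s) = 1 × 6/(s + 11) + 0 = 6/(s + 11).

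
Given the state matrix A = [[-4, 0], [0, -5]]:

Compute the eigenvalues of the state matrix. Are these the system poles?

For diagonal matrix, eigenvalues are diagonal entries: λ₁ = -4, λ₂ = -5. Eigenvalues of A = system poles.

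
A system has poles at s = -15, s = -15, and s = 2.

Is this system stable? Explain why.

Pole(s) at s = 2 are not in the left half-plane. System is unstable.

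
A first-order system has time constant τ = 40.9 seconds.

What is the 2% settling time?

For first-order system, 2% settling time ≈ 4τ = 4 × 40.9 = 163.6 s.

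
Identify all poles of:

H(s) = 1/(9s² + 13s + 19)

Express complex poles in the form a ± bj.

Discriminant = 13² - 4×9×19 = 169 - 684 = -515 < 0, so the poles are a complex conjugate pair s = (-13 ± j√515)/(2×9). Real part = -13/(2×9) = -13/18 ≈ -0.7222; imaginary part = ±√515/(2×9) ≈ 1.2608. Poles: s = -0.7222 ± 1.2608j.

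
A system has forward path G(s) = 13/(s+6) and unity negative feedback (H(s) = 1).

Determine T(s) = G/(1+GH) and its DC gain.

T(s) = G/(1+GH) = [13/(s+6)] / [1 + 13/(s+6)] = 13/(s+6+13) = 13/(s+19). DC gain = 13/19 = 0.6842.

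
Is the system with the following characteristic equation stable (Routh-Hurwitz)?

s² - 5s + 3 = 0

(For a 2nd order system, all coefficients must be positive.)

Coefficients: 1, -5, 3. b=-5 not positive, so system is unstable.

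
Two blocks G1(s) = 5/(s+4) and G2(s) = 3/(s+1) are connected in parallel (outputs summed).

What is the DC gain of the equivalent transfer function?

Parallel: G_eq = G1 + G2. DC gain = G1(0) + G2(0) = 5/4 + 3/1 = 1.25 + 3 = 4.25.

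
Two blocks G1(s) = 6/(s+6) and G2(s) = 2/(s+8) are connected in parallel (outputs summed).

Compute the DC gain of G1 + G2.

Parallel: G_eq = G1 + G2. DC gain = G1(0) + G2(0) = 6/6 + 2/8 = 1 + 0.25 = 1.25.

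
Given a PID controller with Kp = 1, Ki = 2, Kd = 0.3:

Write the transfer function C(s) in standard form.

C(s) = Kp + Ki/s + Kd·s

Substituting values: C(s) = 1 + 2/s + 0.3s = (0.3s² + s + 2)/s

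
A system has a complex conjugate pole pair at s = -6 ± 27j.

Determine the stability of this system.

Real part of poles is -6 (< 0, left half-plane). Stable.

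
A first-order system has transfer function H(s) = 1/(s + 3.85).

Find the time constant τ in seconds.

For H(s) = 1/(s + 1/τ), the pole is at -1/τ = -3.85, so τ = 1/3.85 = 0.2597 s.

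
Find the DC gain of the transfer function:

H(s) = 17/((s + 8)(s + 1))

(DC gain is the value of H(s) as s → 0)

DC gain = H(0) = 17/(8 × 1) = 17/8 = 2.125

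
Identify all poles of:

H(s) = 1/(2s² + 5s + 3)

Discriminant = 5² - 4×2×3 = 25 - 24 = 1 > 0, so two distinct real poles. Using quadratic formula: s = (-5 ± √1)/(2×2) = (-5 ± √1)/4, with √1 = 1. s₁ = -4/4 = -1, s₂ = -6/4 = -1.5. Poles: s₁ = -1, s₂ = -1.5.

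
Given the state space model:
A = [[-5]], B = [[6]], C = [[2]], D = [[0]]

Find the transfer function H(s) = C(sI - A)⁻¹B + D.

(sI - A)⁻¹ = 1/(s + 5). H(s) = 2 × 6/(s + 5) + 0 = 12/(s + 5).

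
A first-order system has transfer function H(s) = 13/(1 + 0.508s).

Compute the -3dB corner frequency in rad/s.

Corner frequency = 1/τ = 1/0.508 = 1.969 rad/s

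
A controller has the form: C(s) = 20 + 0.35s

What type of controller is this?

This is a Proportional-Derivative (PD) controller.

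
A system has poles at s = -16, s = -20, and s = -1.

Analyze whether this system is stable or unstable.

All poles are in the left half-plane. System is stable.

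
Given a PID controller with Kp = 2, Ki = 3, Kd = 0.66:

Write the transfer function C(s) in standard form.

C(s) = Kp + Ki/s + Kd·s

Substituting values: C(s) = 2 + 3/s + 0.66s = (0.66s² + 2s + 3)/s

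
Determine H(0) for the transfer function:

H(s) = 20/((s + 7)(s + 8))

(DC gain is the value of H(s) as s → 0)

DC gain = H(0) = 20/(7 × 8) = 20/56 = 0.3571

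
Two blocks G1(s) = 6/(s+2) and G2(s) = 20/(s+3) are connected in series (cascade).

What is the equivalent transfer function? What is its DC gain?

Series: multiply transfer functions. G_eq = 6/(s+2) × 20/(s+3) = 120/((s+2)(s+3)). DC gain = 120/(2×3) = 20.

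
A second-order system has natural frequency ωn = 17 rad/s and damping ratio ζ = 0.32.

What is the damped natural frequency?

ωd = ωn√(1 - ζ²) = 17√(1 - 0.32²) = 16.11 rad/s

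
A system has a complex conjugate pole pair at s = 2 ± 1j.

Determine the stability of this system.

Real part of poles is 2 (> 0, right half-plane). Unstable.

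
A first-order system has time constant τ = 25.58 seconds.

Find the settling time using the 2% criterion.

For first-order system, 2% settling time ≈ 4τ = 4 × 25.58 = 102.32 s.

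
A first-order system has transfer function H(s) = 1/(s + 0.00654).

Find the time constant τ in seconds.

For H(s) = 1/(s + 1/τ), the pole is at -1/τ = -0.00654, so τ = 1/0.00654 = 152.9 s.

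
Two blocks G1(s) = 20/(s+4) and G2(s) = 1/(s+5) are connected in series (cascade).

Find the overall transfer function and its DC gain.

Series: multiply transfer functions. G_eq = 20/(s+4) × 1/(s+5) = 20/((s+4)(s+5)). DC gain = 20/(4×5) = 1.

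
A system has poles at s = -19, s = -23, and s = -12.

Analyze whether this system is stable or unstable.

All poles are in the left half-plane. System is stable.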